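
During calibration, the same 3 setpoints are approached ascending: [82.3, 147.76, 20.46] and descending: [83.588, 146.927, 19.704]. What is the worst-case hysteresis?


|82.3 - 83.588| = 1.2880
|147.76 - 146.927| = 0.8330
|20.46 - 19.704| = 0.7560
hysteresis = max(diffs) = 1.2880

1.2880


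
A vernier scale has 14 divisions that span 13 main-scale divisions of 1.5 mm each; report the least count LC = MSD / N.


LC = MSD / n_div
= 1.5 / 14
= 0.1071

0.1071


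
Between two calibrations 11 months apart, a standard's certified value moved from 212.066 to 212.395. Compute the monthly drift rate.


rate = (v2 - v1) / months
= (212.395 - 212.066) / 11
= 0.3290 / 11
= 0.0299

0.0299


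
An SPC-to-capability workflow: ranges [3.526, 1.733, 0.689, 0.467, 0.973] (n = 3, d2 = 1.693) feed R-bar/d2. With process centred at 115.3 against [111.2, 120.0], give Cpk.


R_bar = (3.526 + 1.733 + 0.689 + 0.467 + 0.973) / 5 = 1.4776
sigma = R_bar / d2 = 1.4776 / 1.693 = 0.87277023
Cp = (USL - LSL)/(6*sigma) = (120.0 - 111.2)/(6*0.87277023) = 1.6805
Cpu = (120.0 - 115.3)/(3*0.87277023) = 1.7951
Cpl = (115.3 - 111.2)/(3*0.87277023) = 1.5659
Cpk = min(Cpu, Cpl) = 1.5659

1.5659


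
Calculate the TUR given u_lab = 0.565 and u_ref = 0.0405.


TUR = u_lab / u_ref
= 0.565 / 0.0405
= 13.9506

13.9506


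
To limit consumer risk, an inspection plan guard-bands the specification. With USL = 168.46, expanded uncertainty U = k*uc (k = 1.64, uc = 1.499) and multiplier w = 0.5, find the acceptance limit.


U = k * uc = 1.64 * 1.499 = 2.45836
guard band g = w * U = 0.5 * 2.45836 = 1.22918
AL = USL - g = 168.46 - 1.22918
AL = 167.2308

167.2308


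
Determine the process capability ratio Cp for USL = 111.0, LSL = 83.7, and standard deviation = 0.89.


Cp = (USL - LSL) / (6 * sigma)
= (111.0 - 83.7) / (6 * 0.89)
= 27.3000 / 5.3400
= 5.1124

5.1124


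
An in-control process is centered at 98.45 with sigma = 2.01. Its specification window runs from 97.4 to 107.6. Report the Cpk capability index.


Cpu = (USL - mean) / (3*sigma) = (107.6 - 98.45) / (3*2.01) = 1.5174
Cpl = (mean - LSL) / (3*sigma) = (98.45 - 97.4) / (3*2.01) = 0.1741
Cpk = min(Cpu, Cpl) = 0.1741

0.1741


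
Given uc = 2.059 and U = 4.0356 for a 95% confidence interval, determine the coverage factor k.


k = U / uc
k = 4.0356 / 2.059
k = 1.96

1.96


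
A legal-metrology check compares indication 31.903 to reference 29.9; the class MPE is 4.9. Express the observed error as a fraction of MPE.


e = indication - reference = 31.903 - 29.9 = 2.0030
|e| = 2.0030
ratio = |e| / MPE = 2.0030 / 4.9
ratio = 0.4088

0.4088


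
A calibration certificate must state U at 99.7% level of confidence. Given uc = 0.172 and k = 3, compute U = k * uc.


U = k * uc
U = 3 * 0.172
U = 0.5160

0.5160


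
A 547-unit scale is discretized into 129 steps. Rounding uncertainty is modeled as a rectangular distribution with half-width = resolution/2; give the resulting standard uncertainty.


resolution = range / divisions
resolution = 547 / 129 = 4.2403101
u_res = resolution / (2*sqrt(3))
u_res = 4.2403101 / 3.4641016
u_res = 1.2241

1.2241


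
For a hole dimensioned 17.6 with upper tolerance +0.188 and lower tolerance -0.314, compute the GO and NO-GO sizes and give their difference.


GO = nominal - lower_tol (smallest hole = maximum material condition)
GO = 17.6 - 0.314 = 17.286
NO-GO = nominal + upper_tol (largest hole = least material condition)
NO-GO = 17.6 + 0.188 = 17.788
spread = NO-GO - GO = 17.788 - 17.286 = 0.5020

0.5020


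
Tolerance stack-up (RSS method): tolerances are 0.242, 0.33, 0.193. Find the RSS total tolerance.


RSS = sqrt(0.242^2 + 0.33^2 + 0.193^2)
= sqrt(0.204713)
= 0.4525

0.4525


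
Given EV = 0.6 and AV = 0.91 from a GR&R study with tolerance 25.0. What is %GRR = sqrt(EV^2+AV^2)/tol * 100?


GRR = sqrt(EV^2 + AV^2) = sqrt(0.6^2 + 0.91^2) = 1.09
%GRR = GRR / tol * 100 = 1.09 / 25.0 * 100
%GRR = 4.3600

4.3600


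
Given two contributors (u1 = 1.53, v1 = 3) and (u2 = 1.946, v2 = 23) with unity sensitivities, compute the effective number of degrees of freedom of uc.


uc = sqrt(u1^2 + u2^2) = sqrt(1.53^2 + 1.946^2) = 2.4754426
v_eff = uc^4 / (u1^4/v1 + u2^4/v2)
= 2.4754426^4 / (1.53^4/3 + 1.946^4/23)
= 37.55013 / 2.4501144
v_eff = 15.3259

15.3259


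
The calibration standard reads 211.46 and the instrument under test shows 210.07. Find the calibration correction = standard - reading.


Correction = standard - reading
= 211.46 - 210.07
= 1.3900

1.3900


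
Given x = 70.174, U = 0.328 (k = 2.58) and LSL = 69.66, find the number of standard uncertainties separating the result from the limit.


u = U / k = 0.328 / 2.58 = 0.12713178
margin = |LSL - x| = |69.66 - 70.174| = 0.514
z = margin / u = 0.514 / 0.12713178
z = 4.0430

4.0430


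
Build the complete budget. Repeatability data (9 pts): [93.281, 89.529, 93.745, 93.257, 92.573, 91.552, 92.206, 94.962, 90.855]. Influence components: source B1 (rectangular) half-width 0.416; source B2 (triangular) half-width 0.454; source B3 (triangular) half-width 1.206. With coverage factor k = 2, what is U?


mean = (93.281 + 89.529 + 93.745 + 93.257 + 92.573 + 91.552 + 92.206 + 94.962 + 90.855) / 9 = 92.44
s = sqrt(sum((x - mean)^2)/(n-1)) = 1.6311581
u_A = s / sqrt(n) = 1.6311581 / sqrt(9) = 0.54371937
u_B1 = 0.416 / sqrt(3) = 0.24017771
u_B2 = 0.454 / sqrt(6) = 0.18534472
u_B3 = 1.206 / sqrt(6) = 0.49234744
uc = sqrt(0.54371937^2 + 0.24017771^2 + 0.18534472^2 + 0.49234744^2) = 0.79377248
U = k * uc = 2 * 0.79377248
U = 1.5875

1.5875


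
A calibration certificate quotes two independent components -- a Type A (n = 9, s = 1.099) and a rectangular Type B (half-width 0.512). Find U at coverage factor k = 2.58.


u_A = s / sqrt(n) = 1.099 / sqrt(9) = 0.36633333
u_B = half_width / sqrt(3) = 0.512 / sqrt(3) = 0.29560334
uc = sqrt(u_A^2 + u_B^2) = sqrt(0.36633333^2 + 0.29560334^2) = 0.47072438
U = k * uc = 2.58 * 0.47072438
U = 1.2145

1.2145


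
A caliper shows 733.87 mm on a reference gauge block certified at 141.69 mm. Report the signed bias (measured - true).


Systematic error = measured - true
= 733.87 - 141.69
= 592.1800

592.1800


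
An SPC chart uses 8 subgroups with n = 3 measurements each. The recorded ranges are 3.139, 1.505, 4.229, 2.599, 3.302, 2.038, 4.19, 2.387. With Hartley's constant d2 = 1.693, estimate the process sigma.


R_bar = (3.139 + 1.505 + 4.229 + 2.599 + 3.302 + 2.038 + 4.19 + 2.387) / 8
R_bar = 23.389 / 8 = 2.923625
sigma_hat = R_bar / d2 = 2.923625 / 1.693 = 1.7269

1.7269


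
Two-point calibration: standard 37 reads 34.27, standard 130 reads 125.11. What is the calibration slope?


slope = (y2 - y1) / (x2 - x1)
= (125.11 - 34.27) / (130 - 37)
= 90.8400 / 93
= 0.9768

0.9768


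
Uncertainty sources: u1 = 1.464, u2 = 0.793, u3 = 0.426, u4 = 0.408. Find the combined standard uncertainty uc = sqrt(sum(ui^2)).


uc = sqrt(1.464^2 + 0.793^2 + 0.426^2 + 0.408^2)
uc = sqrt(3.120085)
uc = 1.7664

1.7664


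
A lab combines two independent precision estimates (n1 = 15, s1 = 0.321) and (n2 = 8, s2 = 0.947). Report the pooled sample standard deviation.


s_p = sqrt(((n1-1)*s1^2 + (n2-1)*s2^2) / (n1+n2-2))
numerator = (15-1)*0.321^2 + (8-1)*0.947^2 = 1.442574 + 6.277663 = 7.720237
denominator = 15 + 8 - 2 = 21
s_p^2 = 7.720237 / 21 = 0.36763033
s_p = sqrt(0.36763033) = 0.6063

0.6063


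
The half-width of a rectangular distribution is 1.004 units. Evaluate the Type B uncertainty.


u_B = half_width / sqrt(3)
u_B = 1.004 / 1.7320508
u_B = 0.5797

0.5797


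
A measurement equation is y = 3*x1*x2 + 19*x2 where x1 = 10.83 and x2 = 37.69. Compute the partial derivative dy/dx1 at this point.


y = 3*x1*x2 + 19*x2
dy/dx1 = 3*x2
Evaluate at x2 = 37.69: c1 = 3 * 37.69
c1 = 113.0700

113.0700


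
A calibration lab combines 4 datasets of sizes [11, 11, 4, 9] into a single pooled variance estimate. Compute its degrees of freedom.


nu = sum_i (n_i - 1)
nu = ((11 - 1) + (11 - 1) + (4 - 1) + (9 - 1))
nu = 10 + 10 + 3 + 8
nu = 31

31


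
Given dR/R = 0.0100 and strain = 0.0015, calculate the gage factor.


GF = (dR/R) / epsilon
= 0.0100 / 0.0015
= 6.6667

6.6667


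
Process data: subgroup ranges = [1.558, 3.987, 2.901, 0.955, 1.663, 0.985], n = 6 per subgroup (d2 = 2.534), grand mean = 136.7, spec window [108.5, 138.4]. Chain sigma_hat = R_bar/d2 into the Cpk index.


R_bar = (1.558 + 3.987 + 2.901 + 0.955 + 1.663 + 0.985) / 6 = 2.0081667
sigma = R_bar / d2 = 2.0081667 / 2.534 = 0.79248883
Cp = (USL - LSL)/(6*sigma) = (138.4 - 108.5)/(6*0.79248883) = 6.2882
Cpu = (138.4 - 136.7)/(3*0.79248883) = 0.7150
Cpl = (136.7 - 108.5)/(3*0.79248883) = 11.8614
Cpk = min(Cpu, Cpl) = 0.7150

0.7150


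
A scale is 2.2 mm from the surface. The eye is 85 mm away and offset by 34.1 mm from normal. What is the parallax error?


error = h * offset / d
= 2.2 * 34.1 / 85
= 0.8826

0.8826


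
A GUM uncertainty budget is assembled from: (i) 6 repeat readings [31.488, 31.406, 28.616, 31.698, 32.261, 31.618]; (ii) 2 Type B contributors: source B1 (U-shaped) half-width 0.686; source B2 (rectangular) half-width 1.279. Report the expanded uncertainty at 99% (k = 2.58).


mean = (31.488 + 31.406 + 28.616 + 31.698 + 32.261 + 31.618) / 6 = 31.18116667
s = sqrt(sum((x - mean)^2)/(n-1)) = 1.2921886
u_A = s / sqrt(n) = 1.2921886 / sqrt(6) = 0.52753379
u_B1 = 0.686 / sqrt(2) = 0.48507525
u_B2 = 1.279 / sqrt(3) = 0.73843099
uc = sqrt(0.52753379^2 + 0.48507525^2 + 0.73843099^2) = 1.0290142
U = k * uc = 2.58 * 1.0290142
U = 2.6549

2.6549


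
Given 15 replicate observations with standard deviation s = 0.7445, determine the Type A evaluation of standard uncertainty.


u_A = s / sqrt(n)
u_A = 0.7445 / sqrt(15)
u_A = 0.7445 / 3.8729833
u_A = 0.1922

0.1922


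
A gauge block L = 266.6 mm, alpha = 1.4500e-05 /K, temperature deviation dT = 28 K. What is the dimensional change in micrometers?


dL = L * alpha * dT
= 266.6 * 1.4500e-05 * 28
= 0.1082396 mm
dL_um = 0.1082396 * 1000 = 108.2396 um

108.2396


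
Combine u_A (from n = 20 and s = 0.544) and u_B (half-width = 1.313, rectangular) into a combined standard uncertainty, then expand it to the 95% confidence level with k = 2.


u_A = s / sqrt(n) = 0.544 / sqrt(20) = 0.1216421
u_B = half_width / sqrt(3) = 1.313 / sqrt(3) = 0.7580609
uc = sqrt(u_A^2 + u_B^2) = sqrt(0.1216421^2 + 0.7580609^2) = 0.76775851
U = k * uc = 2 * 0.76775851
U = 1.5355

1.5355


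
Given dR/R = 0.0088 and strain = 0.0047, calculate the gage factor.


GF = (dR/R) / epsilon
= 0.0088 / 0.0047
= 1.8723

1.8723


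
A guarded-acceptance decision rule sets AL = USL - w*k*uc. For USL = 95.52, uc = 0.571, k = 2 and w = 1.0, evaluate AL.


U = k * uc = 2 * 0.571 = 1.142
guard band g = w * U = 1.0 * 1.142 = 1.142
AL = USL - g = 95.52 - 1.142
AL = 94.3780

94.3780


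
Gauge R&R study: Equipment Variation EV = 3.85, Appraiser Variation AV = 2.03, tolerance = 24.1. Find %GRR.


GRR = sqrt(EV^2 + AV^2) = sqrt(3.85^2 + 2.03^2) = 4.3524016
%GRR = GRR / tol * 100 = 4.3524016 / 24.1 * 100
%GRR = 18.0598

18.0598


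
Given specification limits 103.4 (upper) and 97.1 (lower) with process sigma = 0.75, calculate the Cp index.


Cp = (USL - LSL) / (6 * sigma)
= (103.4 - 97.1) / (6 * 0.75)
= 6.3000 / 4.5000
= 1.4000

1.4000


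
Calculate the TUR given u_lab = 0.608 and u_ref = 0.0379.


TUR = u_lab / u_ref
= 0.608 / 0.0379
= 16.0422

16.0422


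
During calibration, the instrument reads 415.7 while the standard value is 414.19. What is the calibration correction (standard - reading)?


Correction = standard - reading
= 414.19 - 415.7
= -1.5100

-1.5100


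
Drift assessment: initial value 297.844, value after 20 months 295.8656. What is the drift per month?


rate = (v2 - v1) / months
= (295.8656 - 297.844) / 20
= -1.9784 / 20
= -0.0989

-0.0989


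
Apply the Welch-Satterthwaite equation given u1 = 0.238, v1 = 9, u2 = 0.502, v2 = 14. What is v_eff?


uc = sqrt(u1^2 + u2^2) = sqrt(0.238^2 + 0.502^2) = 0.55556098
v_eff = uc^4 / (u1^4/v1 + u2^4/v2)
= 0.55556098^4 / (0.238^4/9 + 0.502^4/14)
= 0.095263589 / 0.0048926487
v_eff = 19.4708

19.4708


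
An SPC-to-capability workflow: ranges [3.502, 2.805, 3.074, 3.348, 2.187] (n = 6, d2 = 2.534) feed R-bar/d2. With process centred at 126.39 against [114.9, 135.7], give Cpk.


R_bar = (3.502 + 2.805 + 3.074 + 3.348 + 2.187) / 5 = 2.9832
sigma = R_bar / d2 = 2.9832 / 2.534 = 1.1772691
Cp = (USL - LSL)/(6*sigma) = (135.7 - 114.9)/(6*1.1772691) = 2.9447
Cpu = (135.7 - 126.39)/(3*1.1772691) = 2.6360
Cpl = (126.39 - 114.9)/(3*1.1772691) = 3.2533
Cpk = min(Cpu, Cpl) = 2.6360

2.6360


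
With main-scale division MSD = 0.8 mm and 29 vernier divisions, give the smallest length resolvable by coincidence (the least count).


LC = MSD / n_div
= 0.8 / 29
= 0.0276

0.0276


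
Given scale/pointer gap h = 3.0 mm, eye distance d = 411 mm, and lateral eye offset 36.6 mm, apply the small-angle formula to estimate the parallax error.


error = h * offset / d
= 3.0 * 36.6 / 411
= 0.2672

0.2672


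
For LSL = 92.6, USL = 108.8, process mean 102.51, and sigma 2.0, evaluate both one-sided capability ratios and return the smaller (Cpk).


Cpu = (USL - mean) / (3*sigma) = (108.8 - 102.51) / (3*2.0) = 1.0483
Cpl = (mean - LSL) / (3*sigma) = (102.51 - 92.6) / (3*2.0) = 1.6517
Cpk = min(Cpu, Cpl) = 1.0483

1.0483


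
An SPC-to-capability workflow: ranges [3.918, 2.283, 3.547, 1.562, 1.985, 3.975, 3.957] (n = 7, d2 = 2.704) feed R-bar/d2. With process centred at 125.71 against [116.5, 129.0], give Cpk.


R_bar = (3.918 + 2.283 + 3.547 + 1.562 + 1.985 + 3.975 + 3.957) / 7 = 3.0324286
sigma = R_bar / d2 = 3.0324286 / 2.704 = 1.1214603
Cp = (USL - LSL)/(6*sigma) = (129.0 - 116.5)/(6*1.1214603) = 1.8577
Cpu = (129.0 - 125.71)/(3*1.1214603) = 0.9779
Cpl = (125.71 - 116.5)/(3*1.1214603) = 2.7375
Cpk = min(Cpu, Cpl) = 0.9779

0.9779


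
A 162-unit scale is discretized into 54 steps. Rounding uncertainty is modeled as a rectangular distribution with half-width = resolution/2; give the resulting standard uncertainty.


resolution = range / divisions
resolution = 162 / 54 = 3
u_res = resolution / (2*sqrt(3))
u_res = 3 / 3.4641016
u_res = 0.8660

0.8660


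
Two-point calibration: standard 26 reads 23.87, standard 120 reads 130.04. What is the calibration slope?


slope = (y2 - y1) / (x2 - x1)
= (130.04 - 23.87) / (120 - 26)
= 106.1700 / 94
= 1.1295

1.1295


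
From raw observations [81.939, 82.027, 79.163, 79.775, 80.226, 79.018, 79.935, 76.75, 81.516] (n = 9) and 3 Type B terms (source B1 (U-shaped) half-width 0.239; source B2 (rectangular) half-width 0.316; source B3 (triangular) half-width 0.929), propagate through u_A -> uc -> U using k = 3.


mean = (81.939 + 82.027 + 79.163 + 79.775 + 80.226 + 79.018 + 79.935 + 76.75 + 81.516) / 9 = 80.03877778
s = sqrt(sum((x - mean)^2)/(n-1)) = 1.6765475
u_A = s / sqrt(n) = 1.6765475 / sqrt(9) = 0.55884917
u_B1 = 0.239 / sqrt(2) = 0.16899852
u_B2 = 0.316 / sqrt(3) = 0.18244269
u_B3 = 0.929 / sqrt(6) = 0.37926266
uc = sqrt(0.55884917^2 + 0.16899852^2 + 0.18244269^2 + 0.37926266^2) = 0.71972105
U = k * uc = 3 * 0.71972105
U = 2.1592

2.1592


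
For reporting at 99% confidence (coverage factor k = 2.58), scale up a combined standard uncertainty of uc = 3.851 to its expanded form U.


U = k * uc
U = 2.58 * 3.851
U = 9.9356

9.9356


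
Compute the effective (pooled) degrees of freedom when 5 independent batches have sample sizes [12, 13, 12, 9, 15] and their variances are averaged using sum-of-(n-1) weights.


nu = sum_i (n_i - 1)
nu = ((12 - 1) + (13 - 1) + (12 - 1) + (9 - 1) + (15 - 1))
nu = 11 + 12 + 11 + 8 + 14
nu = 56

56


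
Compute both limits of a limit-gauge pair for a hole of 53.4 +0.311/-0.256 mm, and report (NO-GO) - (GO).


GO = nominal - lower_tol (smallest hole = maximum material condition)
GO = 53.4 - 0.256 = 53.144
NO-GO = nominal + upper_tol (largest hole = least material condition)
NO-GO = 53.4 + 0.311 = 53.711
spread = NO-GO - GO = 53.711 - 53.144 = 0.5670

0.5670


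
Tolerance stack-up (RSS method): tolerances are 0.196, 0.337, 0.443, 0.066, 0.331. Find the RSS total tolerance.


RSS = sqrt(0.196^2 + 0.337^2 + 0.443^2 + 0.066^2 + 0.331^2)
= sqrt(0.462151)
= 0.6798

0.6798


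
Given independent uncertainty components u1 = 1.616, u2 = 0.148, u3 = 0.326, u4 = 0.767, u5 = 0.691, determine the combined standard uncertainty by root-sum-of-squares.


uc = sqrt(1.616^2 + 0.148^2 + 0.326^2 + 0.767^2 + 0.691^2)
uc = sqrt(3.805406)
uc = 1.9507

1.9507


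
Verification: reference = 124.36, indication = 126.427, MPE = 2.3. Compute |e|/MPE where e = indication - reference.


e = indication - reference = 126.427 - 124.36 = 2.0670
|e| = 2.0670
ratio = |e| / MPE = 2.0670 / 2.3
ratio = 0.8987

0.8987


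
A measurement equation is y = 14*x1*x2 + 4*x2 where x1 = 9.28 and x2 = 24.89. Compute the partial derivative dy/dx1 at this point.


y = 14*x1*x2 + 4*x2
dy/dx1 = 14*x2
Evaluate at x2 = 24.89: c1 = 14 * 24.89
c1 = 348.4600

348.4600


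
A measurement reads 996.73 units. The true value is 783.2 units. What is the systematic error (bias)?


Systematic error = measured - true
= 996.73 - 783.2
= 213.5300

213.5300


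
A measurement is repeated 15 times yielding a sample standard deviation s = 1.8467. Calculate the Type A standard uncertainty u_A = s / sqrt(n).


u_A = s / sqrt(n)
u_A = 1.8467 / sqrt(15)
u_A = 1.8467 / 3.8729833
u_A = 0.4768

0.4768


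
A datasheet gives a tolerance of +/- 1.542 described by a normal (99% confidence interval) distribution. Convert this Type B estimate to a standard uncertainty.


u_B = half_width / 2.576
u_B = 1.542 / 2.576
u_B = 0.5986

0.5986


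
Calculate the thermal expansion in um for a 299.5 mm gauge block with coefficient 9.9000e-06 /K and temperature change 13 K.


dL = L * alpha * dT
= 299.5 * 9.9000e-06 * 13
= 0.0385457 mm
dL_um = 0.0385457 * 1000 = 38.5457 um

38.5457


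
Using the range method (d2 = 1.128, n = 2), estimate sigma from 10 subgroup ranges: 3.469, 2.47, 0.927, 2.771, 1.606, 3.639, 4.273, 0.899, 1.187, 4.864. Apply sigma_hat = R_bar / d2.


R_bar = (3.469 + 2.47 + 0.927 + 2.771 + 1.606 + 3.639 + 4.273 + 0.899 + 1.187 + 4.864) / 10
R_bar = 26.105 / 10 = 2.6105
sigma_hat = R_bar / d2 = 2.6105 / 1.128 = 2.3143

2.3143


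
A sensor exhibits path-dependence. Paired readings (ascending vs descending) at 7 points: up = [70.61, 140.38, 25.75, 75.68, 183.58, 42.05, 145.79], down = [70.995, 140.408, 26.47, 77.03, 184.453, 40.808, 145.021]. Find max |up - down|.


|70.61 - 70.995| = 0.3850
|140.38 - 140.408| = 0.0280
|25.75 - 26.47| = 0.7200
|75.68 - 77.03| = 1.3500
|183.58 - 184.453| = 0.8730
|42.05 - 40.808| = 1.2420
|145.79 - 145.021| = 0.7690
hysteresis = max(diffs) = 1.3500

1.3500


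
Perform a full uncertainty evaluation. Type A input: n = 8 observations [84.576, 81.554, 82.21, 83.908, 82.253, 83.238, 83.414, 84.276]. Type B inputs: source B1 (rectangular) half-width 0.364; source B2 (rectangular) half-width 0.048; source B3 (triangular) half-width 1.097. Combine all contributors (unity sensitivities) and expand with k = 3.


mean = (84.576 + 81.554 + 82.21 + 83.908 + 82.253 + 83.238 + 83.414 + 84.276) / 8 = 83.178625
s = sqrt(sum((x - mean)^2)/(n-1)) = 1.0811519
u_A = s / sqrt(n) = 1.0811519 / sqrt(8) = 0.38224492
u_B1 = 0.364 / sqrt(3) = 0.2101555
u_B2 = 0.048 / sqrt(3) = 0.027712813
u_B3 = 1.097 / sqrt(6) = 0.44784837
uc = sqrt(0.38224492^2 + 0.2101555^2 + 0.027712813^2 + 0.44784837^2) = 0.62578964
U = k * uc = 3 * 0.62578964
U = 1.8774

1.8774


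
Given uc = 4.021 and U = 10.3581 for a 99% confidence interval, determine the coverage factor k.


k = U / uc
k = 10.3581 / 4.021
k = 2.576

2.576


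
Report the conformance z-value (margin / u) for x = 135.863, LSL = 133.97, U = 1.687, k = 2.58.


u = U / k = 1.687 / 2.58 = 0.65387597
margin = |LSL - x| = |133.97 - 135.863| = 1.893
z = margin / u = 1.893 / 0.65387597
z = 2.8950

2.8950


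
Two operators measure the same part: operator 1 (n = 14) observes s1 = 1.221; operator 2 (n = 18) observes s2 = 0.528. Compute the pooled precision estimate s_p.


s_p = sqrt(((n1-1)*s1^2 + (n2-1)*s2^2) / (n1+n2-2))
numerator = (14-1)*1.221^2 + (18-1)*0.528^2 = 19.380933 + 4.739328 = 24.120261
denominator = 14 + 18 - 2 = 30
s_p^2 = 24.120261 / 30 = 0.8040087
s_p = sqrt(0.8040087) = 0.8967

0.8967


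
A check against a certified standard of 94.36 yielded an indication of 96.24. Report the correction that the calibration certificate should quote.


Correction = standard - reading
= 94.36 - 96.24
= -1.8800

-1.8800


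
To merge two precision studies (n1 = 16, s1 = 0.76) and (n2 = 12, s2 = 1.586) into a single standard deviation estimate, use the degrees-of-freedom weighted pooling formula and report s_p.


s_p = sqrt(((n1-1)*s1^2 + (n2-1)*s2^2) / (n1+n2-2))
numerator = (16-1)*0.76^2 + (12-1)*1.586^2 = 8.664 + 27.669356 = 36.333356
denominator = 16 + 12 - 2 = 26
s_p^2 = 36.333356 / 26 = 1.3974368
s_p = sqrt(1.3974368) = 1.1821

1.1821


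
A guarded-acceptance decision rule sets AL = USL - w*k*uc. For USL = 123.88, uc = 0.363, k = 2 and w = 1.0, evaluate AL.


U = k * uc = 2 * 0.363 = 0.726
guard band g = w * U = 1.0 * 0.726 = 0.726
AL = USL - g = 123.88 - 0.726
AL = 123.1540

123.1540


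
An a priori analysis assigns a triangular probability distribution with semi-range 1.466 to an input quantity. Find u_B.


u_B = half_width / sqrt(6)
u_B = 1.466 / 2.4494897
u_B = 0.5985

0.5985


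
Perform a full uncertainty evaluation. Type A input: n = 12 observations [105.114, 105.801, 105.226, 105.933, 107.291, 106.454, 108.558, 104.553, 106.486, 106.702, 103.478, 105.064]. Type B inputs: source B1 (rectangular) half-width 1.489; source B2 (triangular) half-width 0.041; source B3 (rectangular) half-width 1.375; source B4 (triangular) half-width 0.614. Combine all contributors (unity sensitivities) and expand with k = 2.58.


mean = (105.114 + 105.801 + 105.226 + 105.933 + 107.291 + 106.454 + 108.558 + 104.553 + 106.486 + 106.702 + 103.478 + 105.064) / 12 = 105.8883333
s = sqrt(sum((x - mean)^2)/(n-1)) = 1.3400841
u_A = s / sqrt(n) = 1.3400841 / sqrt(12) = 0.38684896
u_B1 = 1.489 / sqrt(3) = 0.85967455
u_B2 = 0.041 / sqrt(6) = 0.01673818
u_B3 = 1.375 / sqrt(3) = 0.79385662
u_B4 = 0.614 / sqrt(6) = 0.25066445
uc = sqrt(0.38684896^2 + 0.85967455^2 + 0.01673818^2 + 0.79385662^2 + 0.25066445^2) = 1.2577812
U = k * uc = 2.58 * 1.2577812
U = 3.2451

3.2451


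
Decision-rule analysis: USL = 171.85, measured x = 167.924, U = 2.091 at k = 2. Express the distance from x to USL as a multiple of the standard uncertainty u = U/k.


u = U / k = 2.091 / 2 = 1.0455
margin = |USL - x| = |171.85 - 167.924| = 3.926
z = margin / u = 3.926 / 1.0455
z = 3.7551

3.7551


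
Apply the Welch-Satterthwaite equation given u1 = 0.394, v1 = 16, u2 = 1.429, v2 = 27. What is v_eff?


uc = sqrt(u1^2 + u2^2) = sqrt(0.394^2 + 1.429^2) = 1.4823215
v_eff = uc^4 / (u1^4/v1 + u2^4/v2)
= 1.4823215^4 / (0.394^4/16 + 1.429^4/27)
= 4.8280263 / 0.15594804
v_eff = 30.9592

30.9592


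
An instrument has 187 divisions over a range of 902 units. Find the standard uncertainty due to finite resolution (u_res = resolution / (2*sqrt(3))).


resolution = range / divisions
resolution = 902 / 187 = 4.8235294
u_res = resolution / (2*sqrt(3))
u_res = 4.8235294 / 3.4641016
u_res = 1.3924

1.3924


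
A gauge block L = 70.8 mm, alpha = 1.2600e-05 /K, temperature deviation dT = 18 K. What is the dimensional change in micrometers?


dL = L * alpha * dT
= 70.8 * 1.2600e-05 * 18
= 0.0160574 mm
dL_um = 0.0160574 * 1000 = 16.0574 um

16.0574


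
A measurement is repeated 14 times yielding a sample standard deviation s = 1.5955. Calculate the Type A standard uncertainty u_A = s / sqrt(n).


u_A = s / sqrt(n)
u_A = 1.5955 / sqrt(14)
u_A = 1.5955 / 3.7416574
u_A = 0.4264

0.4264


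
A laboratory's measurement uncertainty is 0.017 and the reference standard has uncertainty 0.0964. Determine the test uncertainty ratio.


TUR = u_lab / u_ref
= 0.017 / 0.0964
= 0.1763

0.1763


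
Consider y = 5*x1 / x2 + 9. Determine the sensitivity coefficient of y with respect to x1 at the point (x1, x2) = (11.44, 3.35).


y = 5*x1 / x2 + 9
dy/dx1 = 5/x2
Evaluate at x2 = 3.35: c1 = 5 / 3.35
c1 = 1.4925

1.4925


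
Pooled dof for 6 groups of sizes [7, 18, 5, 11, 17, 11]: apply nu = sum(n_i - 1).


nu = sum_i (n_i - 1)
nu = ((7 - 1) + (18 - 1) + (5 - 1) + (11 - 1) + (17 - 1) + (11 - 1))
nu = 6 + 17 + 4 + 10 + 16 + 10
nu = 63

63


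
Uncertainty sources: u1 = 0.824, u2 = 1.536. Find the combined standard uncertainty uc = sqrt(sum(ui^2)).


uc = sqrt(0.824^2 + 1.536^2)
uc = sqrt(3.038272)
uc = 1.7431

1.7431


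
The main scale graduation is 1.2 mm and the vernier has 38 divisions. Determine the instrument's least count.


LC = MSD / n_div
= 1.2 / 38
= 0.0316

0.0316


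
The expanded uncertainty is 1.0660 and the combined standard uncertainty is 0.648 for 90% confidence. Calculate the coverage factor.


k = U / uc
k = 1.0660 / 0.648
k = 1.645

1.645


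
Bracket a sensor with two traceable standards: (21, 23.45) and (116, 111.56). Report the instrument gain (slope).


slope = (y2 - y1) / (x2 - x1)
= (111.56 - 23.45) / (116 - 21)
= 88.1100 / 95
= 0.9275

0.9275


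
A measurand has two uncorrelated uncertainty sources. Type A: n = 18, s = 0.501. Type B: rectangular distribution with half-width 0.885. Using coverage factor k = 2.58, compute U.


u_A = s / sqrt(n) = 0.501 / sqrt(18) = 0.11808683
u_B = half_width / sqrt(3) = 0.885 / sqrt(3) = 0.51095499
uc = sqrt(u_A^2 + u_B^2) = sqrt(0.11808683^2 + 0.51095499^2) = 0.52442302
U = k * uc = 2.58 * 0.52442302
U = 1.3530

1.3530


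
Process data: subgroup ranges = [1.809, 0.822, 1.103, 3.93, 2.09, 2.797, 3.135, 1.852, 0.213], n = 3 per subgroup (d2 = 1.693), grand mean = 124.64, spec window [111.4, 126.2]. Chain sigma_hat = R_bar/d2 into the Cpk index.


R_bar = (1.809 + 0.822 + 1.103 + 3.93 + 2.09 + 2.797 + 3.135 + 1.852 + 0.213) / 9 = 1.9723333
sigma = R_bar / d2 = 1.9723333 / 1.693 = 1.1649931
Cp = (USL - LSL)/(6*sigma) = (126.2 - 111.4)/(6*1.1649931) = 2.1173
Cpu = (126.2 - 124.64)/(3*1.1649931) = 0.4464
Cpl = (124.64 - 111.4)/(3*1.1649931) = 3.7883
Cpk = min(Cpu, Cpl) = 0.4464

0.4464


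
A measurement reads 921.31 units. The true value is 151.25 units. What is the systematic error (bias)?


Systematic error = measured - true
= 921.31 - 151.25
= 770.0600

770.0600


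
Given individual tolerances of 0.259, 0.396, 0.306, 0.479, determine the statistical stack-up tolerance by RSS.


RSS = sqrt(0.259^2 + 0.396^2 + 0.306^2 + 0.479^2)
= sqrt(0.546974)
= 0.7396

0.7396


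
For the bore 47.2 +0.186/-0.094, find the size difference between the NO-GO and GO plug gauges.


GO = nominal - lower_tol (smallest hole = maximum material condition)
GO = 47.2 - 0.094 = 47.106
NO-GO = nominal + upper_tol (largest hole = least material condition)
NO-GO = 47.2 + 0.186 = 47.386
spread = NO-GO - GO = 47.386 - 47.106 = 0.2800

0.2800


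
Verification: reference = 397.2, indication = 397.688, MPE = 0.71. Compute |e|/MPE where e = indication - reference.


e = indication - reference = 397.688 - 397.2 = 0.4880
|e| = 0.4880
ratio = |e| / MPE = 0.4880 / 0.71
ratio = 0.6873

0.6873


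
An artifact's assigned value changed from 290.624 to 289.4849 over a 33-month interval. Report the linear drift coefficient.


rate = (v2 - v1) / months
= (289.4849 - 290.624) / 33
= -1.1391 / 33
= -0.0345

-0.0345


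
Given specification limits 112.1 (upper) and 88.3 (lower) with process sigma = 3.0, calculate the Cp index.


Cp = (USL - LSL) / (6 * sigma)
= (112.1 - 88.3) / (6 * 3.0)
= 23.8000 / 18.0000
= 1.3222

1.3222


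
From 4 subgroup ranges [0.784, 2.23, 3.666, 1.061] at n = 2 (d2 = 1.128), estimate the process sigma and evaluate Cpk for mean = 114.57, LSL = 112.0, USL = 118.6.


R_bar = (0.784 + 2.23 + 3.666 + 1.061) / 4 = 1.93525
sigma = R_bar / d2 = 1.93525 / 1.128 = 1.7156472
Cp = (USL - LSL)/(6*sigma) = (118.6 - 112.0)/(6*1.7156472) = 0.6412
Cpu = (118.6 - 114.57)/(3*1.7156472) = 0.7830
Cpl = (114.57 - 112.0)/(3*1.7156472) = 0.4993
Cpk = min(Cpu, Cpl) = 0.4993

0.4993


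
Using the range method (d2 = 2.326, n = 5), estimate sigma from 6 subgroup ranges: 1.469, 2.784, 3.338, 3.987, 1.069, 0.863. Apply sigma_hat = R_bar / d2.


R_bar = (1.469 + 2.784 + 3.338 + 3.987 + 1.069 + 0.863) / 6
R_bar = 13.51 / 6 = 2.2516667
sigma_hat = R_bar / d2 = 2.2516667 / 2.326 = 0.9680

0.9680


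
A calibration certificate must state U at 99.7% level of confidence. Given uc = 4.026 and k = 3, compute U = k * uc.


U = k * uc
U = 3 * 4.026
U = 12.0780

12.0780


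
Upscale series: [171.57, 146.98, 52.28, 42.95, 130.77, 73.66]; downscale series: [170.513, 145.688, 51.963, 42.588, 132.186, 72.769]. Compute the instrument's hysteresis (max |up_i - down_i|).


|171.57 - 170.513| = 1.0570
|146.98 - 145.688| = 1.2920
|52.28 - 51.963| = 0.3170
|42.95 - 42.588| = 0.3620
|130.77 - 132.186| = 1.4160
|73.66 - 72.769| = 0.8910
hysteresis = max(diffs) = 1.4160

1.4160


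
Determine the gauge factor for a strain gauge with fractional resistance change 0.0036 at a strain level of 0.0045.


GF = (dR/R) / epsilon
= 0.0036 / 0.0045
= 0.8000

0.8000


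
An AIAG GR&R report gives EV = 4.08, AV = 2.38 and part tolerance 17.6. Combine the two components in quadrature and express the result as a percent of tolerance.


GRR = sqrt(EV^2 + AV^2) = sqrt(4.08^2 + 2.38^2) = 4.723431
%GRR = GRR / tol * 100 = 4.723431 / 17.6 * 100
%GRR = 26.8377

26.8377


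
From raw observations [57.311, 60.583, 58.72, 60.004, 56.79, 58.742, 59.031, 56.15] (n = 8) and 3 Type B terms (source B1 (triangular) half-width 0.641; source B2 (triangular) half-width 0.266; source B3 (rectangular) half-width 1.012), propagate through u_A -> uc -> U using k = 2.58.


mean = (57.311 + 60.583 + 58.72 + 60.004 + 56.79 + 58.742 + 59.031 + 56.15) / 8 = 58.416375
s = sqrt(sum((x - mean)^2)/(n-1)) = 1.5489262
u_A = s / sqrt(n) = 1.5489262 / sqrt(8) = 0.54762811
u_B1 = 0.641 / sqrt(6) = 0.26168715
u_B2 = 0.266 / sqrt(6) = 0.10859405
u_B3 = 1.012 / sqrt(3) = 0.58427847
uc = sqrt(0.54762811^2 + 0.26168715^2 + 0.10859405^2 + 0.58427847^2) = 0.84944141
U = k * uc = 2.58 * 0.84944141
U = 2.1916

2.1916


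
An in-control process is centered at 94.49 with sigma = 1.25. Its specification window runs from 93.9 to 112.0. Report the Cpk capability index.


Cpu = (USL - mean) / (3*sigma) = (112.0 - 94.49) / (3*1.25) = 4.6693
Cpl = (mean - LSL) / (3*sigma) = (94.49 - 93.9) / (3*1.25) = 0.1573
Cpk = min(Cpu, Cpl) = 0.1573

0.1573


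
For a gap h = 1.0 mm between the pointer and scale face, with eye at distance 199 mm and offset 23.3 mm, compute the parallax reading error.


error = h * offset / d
= 1.0 * 23.3 / 199
= 0.1171

0.1171


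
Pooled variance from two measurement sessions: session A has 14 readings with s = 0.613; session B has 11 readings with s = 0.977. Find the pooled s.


s_p = sqrt(((n1-1)*s1^2 + (n2-1)*s2^2) / (n1+n2-2))
numerator = (14-1)*0.613^2 + (11-1)*0.977^2 = 4.884997 + 9.54529 = 14.430287
denominator = 14 + 11 - 2 = 23
s_p^2 = 14.430287 / 23 = 0.62740378
s_p = sqrt(0.62740378) = 0.7921

0.7921


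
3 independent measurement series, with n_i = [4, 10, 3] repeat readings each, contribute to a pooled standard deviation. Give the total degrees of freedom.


nu = sum_i (n_i - 1)
nu = ((4 - 1) + (10 - 1) + (3 - 1))
nu = 3 + 9 + 2
nu = 14

14


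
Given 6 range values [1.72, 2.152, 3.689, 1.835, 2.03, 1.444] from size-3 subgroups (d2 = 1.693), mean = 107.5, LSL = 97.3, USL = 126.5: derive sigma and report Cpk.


R_bar = (1.72 + 2.152 + 3.689 + 1.835 + 2.03 + 1.444) / 6 = 2.145
sigma = R_bar / d2 = 2.145 / 1.693 = 1.2669817
Cp = (USL - LSL)/(6*sigma) = (126.5 - 97.3)/(6*1.2669817) = 3.8411
Cpu = (126.5 - 107.5)/(3*1.2669817) = 4.9988
Cpl = (107.5 - 97.3)/(3*1.2669817) = 2.6835
Cpk = min(Cpu, Cpl) = 2.6835

2.6835


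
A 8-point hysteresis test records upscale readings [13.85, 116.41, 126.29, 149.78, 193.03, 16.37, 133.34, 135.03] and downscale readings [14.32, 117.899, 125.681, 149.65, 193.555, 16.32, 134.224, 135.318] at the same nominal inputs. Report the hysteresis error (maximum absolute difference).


|13.85 - 14.32| = 0.4700
|116.41 - 117.899| = 1.4890
|126.29 - 125.681| = 0.6090
|149.78 - 149.65| = 0.1300
|193.03 - 193.555| = 0.5250
|16.37 - 16.32| = 0.0500
|133.34 - 134.224| = 0.8840
|135.03 - 135.318| = 0.2880
hysteresis = max(diffs) = 1.4890

1.4890


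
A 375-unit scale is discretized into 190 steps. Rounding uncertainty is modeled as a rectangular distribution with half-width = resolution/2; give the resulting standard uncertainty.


resolution = range / divisions
resolution = 375 / 190 = 1.9736842
u_res = resolution / (2*sqrt(3))
u_res = 1.9736842 / 3.4641016
u_res = 0.5698

0.5698


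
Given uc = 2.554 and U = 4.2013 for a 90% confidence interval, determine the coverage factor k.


k = U / uc
k = 4.2013 / 2.554
k = 1.645

1.645


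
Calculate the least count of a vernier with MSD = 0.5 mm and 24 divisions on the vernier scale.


LC = MSD / n_div
= 0.5 / 24
= 0.0208

0.0208


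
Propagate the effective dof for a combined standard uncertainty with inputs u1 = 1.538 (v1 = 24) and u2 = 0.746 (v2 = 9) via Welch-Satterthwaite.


uc = sqrt(u1^2 + u2^2) = sqrt(1.538^2 + 0.746^2) = 1.7093742
v_eff = uc^4 / (u1^4/v1 + u2^4/v2)
= 1.7093742^4 / (1.538^4/24 + 0.746^4/9)
= 8.5378512 / 0.26755078
v_eff = 31.9111

31.9111


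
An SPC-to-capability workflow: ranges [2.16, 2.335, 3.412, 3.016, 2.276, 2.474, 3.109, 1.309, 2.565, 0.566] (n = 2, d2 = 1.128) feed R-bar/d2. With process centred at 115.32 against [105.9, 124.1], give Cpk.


R_bar = (2.16 + 2.335 + 3.412 + 3.016 + 2.276 + 2.474 + 3.109 + 1.309 + 2.565 + 0.566) / 10 = 2.3222
sigma = R_bar / d2 = 2.3222 / 1.128 = 2.0586879
Cp = (USL - LSL)/(6*sigma) = (124.1 - 105.9)/(6*2.0586879) = 1.4734
Cpu = (124.1 - 115.32)/(3*2.0586879) = 1.4216
Cpl = (115.32 - 105.9)/(3*2.0586879) = 1.5252
Cpk = min(Cpu, Cpl) = 1.4216

1.4216


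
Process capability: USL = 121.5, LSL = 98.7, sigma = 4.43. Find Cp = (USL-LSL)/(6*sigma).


Cp = (USL - LSL) / (6 * sigma)
= (121.5 - 98.7) / (6 * 4.43)
= 22.8000 / 26.5800
= 0.8578

0.8578


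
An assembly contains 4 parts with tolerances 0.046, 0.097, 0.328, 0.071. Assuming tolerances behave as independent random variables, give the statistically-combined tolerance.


RSS = sqrt(0.046^2 + 0.097^2 + 0.328^2 + 0.071^2)
= sqrt(0.12415)
= 0.3523

0.3523


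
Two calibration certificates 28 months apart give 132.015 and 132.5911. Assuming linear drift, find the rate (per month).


rate = (v2 - v1) / months
= (132.5911 - 132.015) / 28
= 0.5761 / 28
= 0.0206

0.0206


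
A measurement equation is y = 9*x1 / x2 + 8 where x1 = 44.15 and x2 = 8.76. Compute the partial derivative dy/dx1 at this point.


y = 9*x1 / x2 + 8
dy/dx1 = 9/x2
Evaluate at x2 = 8.76: c1 = 9 / 8.76
c1 = 1.0274

1.0274


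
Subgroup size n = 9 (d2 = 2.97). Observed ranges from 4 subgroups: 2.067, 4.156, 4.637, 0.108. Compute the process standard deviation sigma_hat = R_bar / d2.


R_bar = (2.067 + 4.156 + 4.637 + 0.108) / 4
R_bar = 10.968 / 4 = 2.742
sigma_hat = R_bar / d2 = 2.742 / 2.97 = 0.9232

0.9232


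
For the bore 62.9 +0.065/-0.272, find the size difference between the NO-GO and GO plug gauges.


GO = nominal - lower_tol (smallest hole = maximum material condition)
GO = 62.9 - 0.272 = 62.628
NO-GO = nominal + upper_tol (largest hole = least material condition)
NO-GO = 62.9 + 0.065 = 62.965
spread = NO-GO - GO = 62.965 - 62.628 = 0.3370

0.3370


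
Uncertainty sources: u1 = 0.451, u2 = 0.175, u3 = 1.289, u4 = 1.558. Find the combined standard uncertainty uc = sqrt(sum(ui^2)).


uc = sqrt(0.451^2 + 0.175^2 + 1.289^2 + 1.558^2)
uc = sqrt(4.322911)
uc = 2.0792

2.0792


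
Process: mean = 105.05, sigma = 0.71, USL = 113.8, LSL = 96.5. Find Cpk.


Cpu = (USL - mean) / (3*sigma) = (113.8 - 105.05) / (3*0.71) = 4.1080
Cpl = (mean - LSL) / (3*sigma) = (105.05 - 96.5) / (3*0.71) = 4.0141
Cpk = min(Cpu, Cpl) = 4.0141

4.0141


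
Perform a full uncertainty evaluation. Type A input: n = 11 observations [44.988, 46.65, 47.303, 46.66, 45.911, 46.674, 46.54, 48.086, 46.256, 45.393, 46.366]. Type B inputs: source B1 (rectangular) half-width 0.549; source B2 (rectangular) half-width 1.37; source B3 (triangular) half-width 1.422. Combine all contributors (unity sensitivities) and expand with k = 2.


mean = (44.988 + 46.65 + 47.303 + 46.66 + 45.911 + 46.674 + 46.54 + 48.086 + 46.256 + 45.393 + 46.366) / 11 = 46.43881818
s = sqrt(sum((x - mean)^2)/(n-1)) = 0.84468998
u_A = s / sqrt(n) = 0.84468998 / sqrt(11) = 0.25468361
u_B1 = 0.549 / sqrt(3) = 0.3169653
u_B2 = 1.37 / sqrt(3) = 0.79096987
u_B3 = 1.422 / sqrt(6) = 0.58052907
uc = sqrt(0.25468361^2 + 0.3169653^2 + 0.79096987^2 + 0.58052907^2) = 1.0620631
U = k * uc = 2 * 1.0620631
U = 2.1241

2.1241


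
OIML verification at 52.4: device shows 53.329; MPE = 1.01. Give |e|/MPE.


e = indication - reference = 53.329 - 52.4 = 0.9290
|e| = 0.9290
ratio = |e| / MPE = 0.9290 / 1.01
ratio = 0.9198

0.9198


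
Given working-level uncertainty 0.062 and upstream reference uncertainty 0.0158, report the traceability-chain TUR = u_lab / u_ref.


TUR = u_lab / u_ref
= 0.062 / 0.0158
= 3.9241

3.9241


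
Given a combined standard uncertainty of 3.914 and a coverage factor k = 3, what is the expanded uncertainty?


U = k * uc
U = 3 * 3.914
U = 11.7420

11.7420


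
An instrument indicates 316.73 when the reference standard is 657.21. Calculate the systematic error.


Systematic error = measured - true
= 316.73 - 657.21
= -340.4800

-340.4800


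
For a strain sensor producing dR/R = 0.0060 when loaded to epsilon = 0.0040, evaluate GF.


GF = (dR/R) / epsilon
= 0.0060 / 0.0040
= 1.5000

1.5000


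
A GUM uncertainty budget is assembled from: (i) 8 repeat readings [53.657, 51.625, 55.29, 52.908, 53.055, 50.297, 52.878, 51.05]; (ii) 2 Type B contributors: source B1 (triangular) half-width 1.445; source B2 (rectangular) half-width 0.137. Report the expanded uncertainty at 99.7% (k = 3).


mean = (53.657 + 51.625 + 55.29 + 52.908 + 53.055 + 50.297 + 52.878 + 51.05) / 8 = 52.595
s = sqrt(sum((x - mean)^2)/(n-1)) = 1.576128
u_A = s / sqrt(n) = 1.576128 / sqrt(8) = 0.5572454
u_B1 = 1.445 / sqrt(6) = 0.58991878
u_B2 = 0.137 / sqrt(3) = 0.079096987
uc = sqrt(0.5572454^2 + 0.58991878^2 + 0.079096987^2) = 0.81534222
U = k * uc = 3 * 0.81534222
U = 2.4460

2.4460


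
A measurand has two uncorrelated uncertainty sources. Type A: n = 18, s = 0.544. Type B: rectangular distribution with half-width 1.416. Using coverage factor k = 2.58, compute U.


u_A = s / sqrt(n) = 0.544 / sqrt(18) = 0.12822203
u_B = half_width / sqrt(3) = 1.416 / sqrt(3) = 0.81752798
uc = sqrt(u_A^2 + u_B^2) = sqrt(0.12822203^2 + 0.81752798^2) = 0.82752214
U = k * uc = 2.58 * 0.82752214
U = 2.1350

2.1350


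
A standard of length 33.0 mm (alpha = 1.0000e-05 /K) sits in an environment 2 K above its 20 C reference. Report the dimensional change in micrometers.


dL = L * alpha * dT
= 33.0 * 1.0000e-05 * 2
= 6.6000000e-04 mm
dL_um = 6.6000000e-04 * 1000 = 0.6600 um

0.6600


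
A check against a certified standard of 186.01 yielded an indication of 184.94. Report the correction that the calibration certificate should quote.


Correction = standard - reading
= 186.01 - 184.94
= 1.0700

1.0700


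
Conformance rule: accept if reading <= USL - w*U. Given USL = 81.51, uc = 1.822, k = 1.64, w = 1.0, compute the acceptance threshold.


U = k * uc = 1.64 * 1.822 = 2.98808
guard band g = w * U = 1.0 * 2.98808 = 2.98808
AL = USL - g = 81.51 - 2.98808
AL = 78.5219

78.5219
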